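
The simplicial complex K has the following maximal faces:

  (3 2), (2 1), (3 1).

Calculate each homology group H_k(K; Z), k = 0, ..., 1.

We work with the vertex ordering 1 < 2 < 3. The simplices of K, each written with vertices in increasing order, are:

  0-simplices (3): [1], [2], [3]
  1-simplices (3): [1,2], [1,3], [2,3]

Hence C_0 ≅ Z^3, C_1 ≅ Z^3.

The boundary map ∂_1: C_1 → C_0 sends each edge [p,q] (with p < q) to q − p.
As a 3×3 matrix over Z this has rank 2, with invariant factors (1,1).

Reading off H_k = ker ∂_k / im ∂_{k+1}:

  H_0: rank C_0 − rank ∂_1 = 3 − 2 = 1, and the invariant factors of ∂_1 are all 1, so H_0 = Z.
  H_1: rank ker ∂_1 − rank ∂_2 = (3 − 2) − 0 = 1, and there is no ∂_2, so H_1 = Z.

H_0 = Z,  H_1 = Z.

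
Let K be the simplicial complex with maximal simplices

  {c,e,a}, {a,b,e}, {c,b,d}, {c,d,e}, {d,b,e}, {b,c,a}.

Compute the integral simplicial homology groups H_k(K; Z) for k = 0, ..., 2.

Order the vertices as a < b < c < d < e. Listing each simplex with vertices in this order, K has dimension 2 with simplices:

  0-simplices (5): a, b, c, d, e
  1-simplices (9): ab, ac, ae, bc, bd, be, cd, ce, de
  2-simplices (6): abc, abe, ace, bcd, bde, cde

Hence C_0 ≅ Z^5, C_1 ≅ Z^9, C_2 ≅ Z^6.

∂_1: C_1 → C_0 sends each edge [p,q] (with p < q) to q − p. For instance
  ∂bc = c − b.
The resulting 5×9 matrix has rank 4, and its Smith normal form has invariant factors (1,1,1,1).

Boundary ∂_2: C_2 → C_1 maps a triangle to the signed sum of its edges. For instance
  ∂abc = bc − ac + ab,
  ∂bde = de − be + bd.
This gives a 9×6 integer matrix of rank 5; reducing to Smith normal form yields diagonal entries (1,1,1,1,1).

From H_k ≅ ker(∂_k) / im(∂_{k+1}) we obtain:

  H_0: rank C_0 − rank ∂_1 = 5 − 4 = 1, and the invariant factors of ∂_1 are all 1, so H_0 = Z.
  H_1: rank ker ∂_1 − rank ∂_2 = (9 − 4) − 5 = 0, and the invariant factors of ∂_2 are all 1, so H_1 = 0.
  H_2: rank ker ∂_2 − rank ∂_3 = (6 − 5) − 0 = 1, and there is no ∂_3, so H_2 = Z.

As a check, the Euler characteristic is 5 − 9 + 6 = 2, which agrees with 1 − 0 + 1 = 2.

H_0 = Z,  H_1 = 0,  H_2 = Z.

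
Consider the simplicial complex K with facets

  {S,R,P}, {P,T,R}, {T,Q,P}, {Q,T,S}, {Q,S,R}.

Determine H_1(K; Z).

H_1 = Z.

Take the total order P < Q < R < S < T on the vertex set. Then K (dimension 2) consists of the simplices:

  0-simplices (5): P, Q, R, S, T
  1-simplices (10): PQ, PR, PS, PT, QR, QS, QT, RS, RT, ST
  2-simplices (5): PQT, PRS, PRT, QRS, QST

Hence C_0 ≅ Z^5, C_1 ≅ Z^10, C_2 ≅ Z^5.

∂_1: C_1 → C_0 is given by ∂[p,q] = [q] − [p]. For instance
  ∂QS = S − Q.
As a 5×10 matrix over Z this has rank 4, with invariant factors (1,1,1,1).

The boundary map ∂_2: C_2 → C_1 maps a triangle to the signed sum of its edges. For instance
  ∂PRT = RT − PT + PR,
  ∂PQT = QT − PT + PQ.
As a 10×5 matrix over Z this has rank 5, with invariant factors (1,1,1,1,1).

Now H_k = ker ∂_k / im ∂_{k+1}, so:

  H_1: rank ker ∂_1 − rank ∂_2 = (10 − 4) − 5 = 1, and the invariant factors of ∂_2 are all 1, so H_1 ≅ Z.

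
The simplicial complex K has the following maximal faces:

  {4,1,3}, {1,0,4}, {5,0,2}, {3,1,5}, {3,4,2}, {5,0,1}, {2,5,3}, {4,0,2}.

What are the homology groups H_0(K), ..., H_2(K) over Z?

H_0 = Z,  H_1 = 0,  H_2 = Z.

K has 6 vertices, 12 edges, 8 triangles.
rank ∂_0 = 0, rank ∂_1 = 5 ⇒ b_0 = 6 − 0 − 5 = 1; all invariant factors of ∂_1 are 1 so no torsion. So H_0 = Z.
rank ∂_1 = 5, rank ∂_2 = 7 ⇒ b_1 = 12 − 5 − 7 = 0; all invariant factors of ∂_2 are 1 so no torsion. So H_1 = 0.
rank ∂_2 = 7, rank ∂_3 = 0 ⇒ b_2 = 8 − 7 − 0 = 1. So H_2 = Z.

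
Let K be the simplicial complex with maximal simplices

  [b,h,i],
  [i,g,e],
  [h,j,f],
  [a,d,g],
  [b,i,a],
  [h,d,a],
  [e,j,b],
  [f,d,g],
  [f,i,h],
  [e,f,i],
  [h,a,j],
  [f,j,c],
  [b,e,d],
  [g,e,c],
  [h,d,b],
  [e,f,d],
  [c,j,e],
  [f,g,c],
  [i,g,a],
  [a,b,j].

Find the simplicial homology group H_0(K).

H_0 ≅ Z.

Take the total order a < b < c < d < e < f < g < h < i < j on the vertex set. Then K (dimension 2) consists of the simplices:

  0-simplices (10): a, b, c, d, e, f, g, h, i, j
  1-simplices (30): ab, ad, ag, ah, ai, aj, bd, be, bh, bi, bj, ce, cf, cg, cj, de, df, dg, dh, ef, eg, ei, ej, fg, fh, fi, fj, gi, hi, hj
  2-simplices (20): abi, abj, adg, adh, agi, ahj, bde, bdh, bej, bhi, ceg, cej, cfg, cfj, def, dfg, efi, egi, fhi, fhj

so the chain groups are C_0 ≅ Z^10, C_1 ≅ Z^30, C_2 ≅ Z^20.

The boundary map ∂_1: C_1 → C_0 is given by ∂[p,q] = [q] − [p].
The resulting 10×30 matrix has rank 9, and its Smith normal form has invariant factors (1,1,1,1,1,1,1,1,1).

Boundary ∂_2: C_2 → C_1 sends each 2-simplex [p,q,r] to [q,r] − [p,r] + [p,q]. For instance
  ∂ceg = eg − cg + ce,
  ∂cfg = fg − cg + cf.
As a 30×20 matrix over Z this has rank 20, with invariant factors (1,1,1,1,1,1,1,1,1,1,1,1,1,1,1,1,1,1,1,2).

From H_k ≅ ker(∂_k) / im(∂_{k+1}) we obtain:

  H_0: rank C_0 − rank ∂_1 = 10 − 9 = 1, and the invariant factors of ∂_1 are all 1, so H_0 = Z.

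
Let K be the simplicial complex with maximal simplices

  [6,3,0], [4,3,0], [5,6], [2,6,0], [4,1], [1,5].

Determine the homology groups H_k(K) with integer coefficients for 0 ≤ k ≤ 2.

We work with the vertex ordering 0 < 1 < 2 < 3 < 4 < 5 < 6. The simplices of K, each written with vertices in increasing order, are:

  0-simplices (7): [0], [1], [2], [3], [4], [5], [6]
  1-simplices (10): [0,2], [0,3], [0,4], [0,6], [1,4], [1,5], [2,6], [3,4], [3,6], [5,6]
  2-simplices (3): [0,2,6], [0,3,4], [0,3,6]

giving chain groups C_0 ≅ Z^7, C_1 ≅ Z^10, C_2 ≅ Z^3.

The boundary map ∂_1: C_1 → C_0 sends each edge [p,q] (with p < q) to q − p. For instance
  ∂[2,6] = [6] − [2].
The 7×10 boundary matrix has rank 6 and Smith normal form diag(1,1,1,1,1,1).

The boundary map ∂_2: C_2 → C_1 maps a triangle to the signed sum of its edges. For instance
  ∂[0,2,6] = [2,6] − [0,6] + [0,2],
  ∂[0,3,6] = [3,6] − [0,6] + [0,3].
This gives a 10×3 integer matrix of rank 3; reducing to Smith normal form yields diagonal entries (1,1,1).

Reading off H_k = ker ∂_k / im ∂_{k+1}:

  H_0: rank C_0 − rank ∂_1 = 7 − 6 = 1, and the invariant factors of ∂_1 are all 1, so H_0 = Z.
  H_1: rank ker ∂_1 − rank ∂_2 = (10 − 6) − 3 = 1, and the invariant factors of ∂_2 are all 1, so H_1 = Z.
  H_2: rank ker ∂_2 − rank ∂_3 = (3 − 3) − 0 = 0, and there is no ∂_3, so H_2 = 0.

As a check, the Euler characteristic is 7 − 10 + 3 = 0, which agrees with 1 − 1 + 0 = 0.

H_0 = Z,  H_1 = Z,  H_2 = 0.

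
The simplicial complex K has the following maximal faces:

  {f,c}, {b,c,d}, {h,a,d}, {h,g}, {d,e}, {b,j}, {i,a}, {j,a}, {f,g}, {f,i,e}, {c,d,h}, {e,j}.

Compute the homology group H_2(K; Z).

H_2 ≅ 0.

Fix the vertex order a < b < c < d < e < f < g < h < i < j and write every simplex with vertices in increasing order. Then dim K = 2 and the simplices of K are:

  0-simplices (10): a, b, c, d, e, f, g, h, i, j
  1-simplices (18): ad, ah, ai, aj, bc, bd, bj, cd, cf, ch, de, dh, ef, ei, ej, fg, fi, gh
  2-simplices (4): adh, bcd, cdh, efi

giving chain groups C_0 ≅ Z^10, C_1 ≅ Z^18, C_2 ≅ Z^4.

Boundary ∂_1: C_1 → C_0 sends each edge [p,q] (with p < q) to q − p. For instance
  ∂de = e − d.
The 10×18 boundary matrix has rank 9 and Smith normal form diag(1,1,1,1,1,1,1,1,1).

The boundary map ∂_2: C_2 → C_1 sends each 2-simplex [p,q,r] to [q,r] − [p,r] + [p,q]. For instance
  ∂efi = fi − ei + ef,
  ∂adh = dh − ah + ad.
The 18×4 boundary matrix has rank 4 and Smith normal form diag(1,1,1,1).

From H_k ≅ ker(∂_k) / im(∂_{k+1}) we obtain:

  H_2: rank ker ∂_2 − rank ∂_3 = (4 − 4) − 0 = 0, and there is no ∂_3, so H_2 ≅ 0.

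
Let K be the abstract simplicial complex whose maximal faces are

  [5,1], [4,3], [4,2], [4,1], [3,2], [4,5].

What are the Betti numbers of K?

Order the vertices as 1 < 2 < 3 < 4 < 5. Listing each simplex with vertices in this order, K has dimension 1 with simplices:

  0-simplices (5): [1], [2], [3], [4], [5]
  1-simplices (6): [1,4], [1,5], [2,3], [2,4], [3,4], [4,5]

so the chain groups are C_0 ≅ Z^5, C_1 ≅ Z^6.

∂_1: C_1 → C_0 maps an edge to its endpoints' difference, ∂[p,q] = q − p.
As a 5×6 matrix over Z this has rank 4, with invariant factors (1,1,1,1).

Now H_k = ker ∂_k / im ∂_{k+1}, so:

  H_0: rank C_0 − rank ∂_1 = 5 − 4 = 1, and the invariant factors of ∂_1 are all 1, so H_0 = Z.
  H_1: rank ker ∂_1 − rank ∂_2 = (6 − 4) − 0 = 2, and there is no ∂_2, so H_1 = Z^2.

As a check, the Euler characteristic is 5 − 6 = -1, which agrees with 1 − 2 = -1.

Hence the Betti numbers are b_0 = 1, b_1 = 2.

b_0 = 1, b_1 = 2.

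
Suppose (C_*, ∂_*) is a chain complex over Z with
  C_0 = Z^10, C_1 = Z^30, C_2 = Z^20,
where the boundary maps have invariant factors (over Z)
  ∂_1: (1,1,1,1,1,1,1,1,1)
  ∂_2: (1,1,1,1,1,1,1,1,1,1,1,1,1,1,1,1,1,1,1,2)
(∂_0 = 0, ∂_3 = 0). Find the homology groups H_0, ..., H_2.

H_0 ≅ Z,  H_1 ≅ Z ⊕ Z/2,  H_2 = 0.

H_0: b_0 = 10 − 0 − 9 = 1; torsion from ∂_1 factors > 1: none. So H_0 ≅ Z.
H_1: b_1 = 30 − 9 − 20 = 1; torsion from ∂_2 factors > 1: [2]. So H_1 ≅ Z ⊕ Z/2.
H_2: b_2 = 20 − 20 − 0 = 0; torsion from ∂_3 factors > 1: none. So H_2 ≅ 0.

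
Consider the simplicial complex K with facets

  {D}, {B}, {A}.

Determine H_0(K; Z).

Take the total order A < B < D on the vertex set. Then K (dimension 0) consists of the simplices:

  0-simplices (3): A, B, D

so the chain groups are C_0 ≅ Z^3.

Now H_k = ker ∂_k / im ∂_{k+1}, so:

  H_0: rank C_0 − rank ∂_1 = 3 − 0 = 3, and there is no ∂_1, so H_0 ≅ Z^3.

H_0 = Z^3.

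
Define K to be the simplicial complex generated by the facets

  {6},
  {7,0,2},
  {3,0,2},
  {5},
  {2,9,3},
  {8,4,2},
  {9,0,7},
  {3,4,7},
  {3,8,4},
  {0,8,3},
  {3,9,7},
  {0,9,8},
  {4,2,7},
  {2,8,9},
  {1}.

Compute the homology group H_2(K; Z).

H_2 ≅ 0.

Order the vertices as 0 < 1 < 2 < 3 < 4 < 5 < 6 < 7 < 8 < 9. Listing each simplex with vertices in this order, K has dimension 2 with simplices:

  0-simplices (10): [0], [1], [2], [3], [4], [5], [6], [7], [8], [9]
  1-simplices (18): [0,2], [0,3], [0,7], [0,8], [0,9], [2,3], [2,4], [2,7], [2,8], [2,9], [3,4], [3,7], [3,8], [3,9], [4,7], [4,8], [7,9], [8,9]
  2-simplices (12): [0,2,3], [0,2,7], [0,3,8], [0,7,9], [0,8,9], [2,3,9], [2,4,7], [2,4,8], [2,8,9], [3,4,7], [3,4,8], [3,7,9]

Hence C_0 ≅ Z^10, C_1 ≅ Z^18, C_2 ≅ Z^12.

∂_1: C_1 → C_0 maps an edge to its endpoints' difference, ∂[p,q] = q − p.
The 10×18 boundary matrix has rank 6 and Smith normal form diag(1,1,1,1,1,1).

∂_2: C_2 → C_1 acts by ∂[p,q,r] = [q,r] − [p,r] + [p,q]. For instance
  ∂[2,4,8] = [4,8] − [2,8] + [2,4],
  ∂[2,3,9] = [3,9] − [2,9] + [2,3].
The resulting 18×12 matrix has rank 12, and its Smith normal form has invariant factors (1,1,1,1,1,1,1,1,1,1,1,2).

Reading off H_k = ker ∂_k / im ∂_{k+1}:

  H_2: rank ker ∂_2 − rank ∂_3 = (12 − 12) − 0 = 0, and there is no ∂_3, so H_2 ≅ 0.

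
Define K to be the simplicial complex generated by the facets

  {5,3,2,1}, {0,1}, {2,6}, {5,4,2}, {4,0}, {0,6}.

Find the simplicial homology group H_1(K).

Take the total order 0 < 1 < 2 < 3 < 4 < 5 < 6 on the vertex set. Then K (dimension 3) consists of the simplices:

  0-simplices (7): [0], [1], [2], [3], [4], [5], [6]
  1-simplices (12): [0,1], [0,4], [0,6], [1,2], [1,3], [1,5], [2,3], [2,4], [2,5], [2,6], [3,5], [4,5]
  2-simplices (5): [1,2,3], [1,2,5], [1,3,5], [2,3,5], [2,4,5]
  3-simplices (1): [1,2,3,5]

giving chain groups C_0 ≅ Z^7, C_1 ≅ Z^12, C_2 ≅ Z^5, C_3 ≅ Z^1.

∂_1: C_1 → C_0 maps an edge to its endpoints' difference, ∂[p,q] = q − p. For instance
  ∂[1,3] = [3] − [1].
This gives a 7×12 integer matrix of rank 6; reducing to Smith normal form yields diagonal entries (1,1,1,1,1,1).

The boundary map ∂_2: C_2 → C_1 maps a triangle to the signed sum of its edges. For instance
  ∂[1,2,5] = [2,5] − [1,5] + [1,2],
  ∂[2,3,5] = [3,5] − [2,5] + [2,3].
The resulting 12×5 matrix has rank 4, and its Smith normal form has invariant factors (1,1,1,1).

The boundary map ∂_3: C_3 → C_2 sends each 3-simplex σ to the alternating sum Σ_i (−1)^i (σ with its i-th vertex removed). For instance
  ∂[1,2,3,5] = [2,3,5] − [1,3,5] + [1,2,5] − [1,2,3].
The resulting 5×1 matrix has rank 1, and its Smith normal form has invariant factors (1).

Computing H_k = (kernel of ∂_k) / (image of ∂_{k+1}):

  H_1: rank ker ∂_1 − rank ∂_2 = (12 − 6) − 4 = 2, and the invariant factors of ∂_2 are all 1, so H_1 ≅ Z^2.

H_1 = Z^2.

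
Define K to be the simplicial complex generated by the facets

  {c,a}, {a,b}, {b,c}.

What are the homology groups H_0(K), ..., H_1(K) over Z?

H_0 = Z,  H_1 = Z.

K has 3 vertices, 3 edges.
rank ∂_0 = 0, rank ∂_1 = 2 ⇒ b_0 = 3 − 0 − 2 = 1; all invariant factors of ∂_1 are 1 so no torsion. So H_0 ≅ Z.
rank ∂_1 = 2, rank ∂_2 = 0 ⇒ b_1 = 3 − 2 − 0 = 1. So H_1 ≅ Z.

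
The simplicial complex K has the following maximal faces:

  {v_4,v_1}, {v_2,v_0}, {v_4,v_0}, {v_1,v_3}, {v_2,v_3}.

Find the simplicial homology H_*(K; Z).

Order the vertices as v_0 < v_1 < v_2 < v_3 < v_4. Listing each simplex with vertices in this order, K has dimension 1 with simplices:

  0-simplices (5): [v_0], [v_1], [v_2], [v_3], [v_4]
  1-simplices (5): [v_0,v_2], [v_0,v_4], [v_1,v_3], [v_1,v_4], [v_2,v_3]

giving chain groups C_0 ≅ Z^5, C_1 ≅ Z^5.

Boundary ∂_1: C_1 → C_0 sends each edge [p,q] (with p < q) to q − p. For instance
  ∂[v_2,v_3] = [v_3] − [v_2].
This gives a 5×5 integer matrix of rank 4; reducing to Smith normal form yields diagonal entries (1,1,1,1).

Reading off H_k = ker ∂_k / im ∂_{k+1}:

  H_0: rank C_0 − rank ∂_1 = 5 − 4 = 1, and the invariant factors of ∂_1 are all 1, so H_0 ≅ Z.
  H_1: rank ker ∂_1 − rank ∂_2 = (5 − 4) − 0 = 1, and there is no ∂_2, so H_1 ≅ Z.

(K is a triangulation of the circle S^1.)

H_0 ≅ Z,  H_1 ≅ Z.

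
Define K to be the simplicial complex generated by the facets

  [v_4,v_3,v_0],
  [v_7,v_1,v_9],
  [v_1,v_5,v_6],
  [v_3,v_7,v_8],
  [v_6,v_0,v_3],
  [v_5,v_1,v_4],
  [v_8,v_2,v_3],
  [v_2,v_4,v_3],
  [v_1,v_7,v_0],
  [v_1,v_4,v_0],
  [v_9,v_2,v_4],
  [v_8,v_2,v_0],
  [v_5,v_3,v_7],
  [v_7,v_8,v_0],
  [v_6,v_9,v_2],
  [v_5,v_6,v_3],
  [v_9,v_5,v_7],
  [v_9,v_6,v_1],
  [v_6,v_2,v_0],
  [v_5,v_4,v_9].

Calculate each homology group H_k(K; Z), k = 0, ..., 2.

H_0 ≅ Z,  H_1 ≅ Z × Z/2,  H_2 = 0.

We work with the vertex ordering v_0 < v_1 < v_2 < v_3 < v_4 < v_5 < v_6 < v_7 < v_8 < v_9. The simplices of K, each written with vertices in increasing order, are:

  0-simplices (10): [v_0], [v_1], [v_2], [v_3], [v_4], [v_5], [v_6], [v_7], [v_8], [v_9]
  1-simplices (30): (30 of them)
  2-simplices (20): (20 of them)

Hence C_0 ≅ Z^10, C_1 ≅ Z^30, C_2 ≅ Z^20.

The boundary map ∂_1: C_1 → C_0 sends each edge [p,q] (with p < q) to q − p. For instance
  ∂[v_6,v_9] = [v_9] − [v_6].
The 10×30 boundary matrix has rank 9 and Smith normal form diag(1,1,1,1,1,1,1,1,1).

Boundary ∂_2: C_2 → C_1 sends each 2-simplex [p,q,r] to [q,r] − [p,r] + [p,q]. For instance
  ∂[v_0,v_1,v_4] = [v_1,v_4] − [v_0,v_4] + [v_0,v_1],
  ∂[v_0,v_3,v_6] = [v_3,v_6] − [v_0,v_6] + [v_0,v_3].
This gives a 30×20 integer matrix of rank 20; reducing to Smith normal form yields diagonal entries (1,1,1,1,1,1,1,1,1,1,1,1,1,1,1,1,1,1,1,2).

Computing H_k = (kernel of ∂_k) / (image of ∂_{k+1}):

  H_0: rank C_0 − rank ∂_1 = 10 − 9 = 1, and the invariant factors of ∂_1 are all 1, so H_0 ≅ Z.
  H_1: rank ker ∂_1 − rank ∂_2 = (30 − 9) − 20 = 1, and ∂_2 has invariant factor 2 > 1, so H_1 ≅ Z × Z/2.
  H_2: rank ker ∂_2 − rank ∂_3 = (20 − 20) − 0 = 0, and there is no ∂_3, so H_2 ≅ 0.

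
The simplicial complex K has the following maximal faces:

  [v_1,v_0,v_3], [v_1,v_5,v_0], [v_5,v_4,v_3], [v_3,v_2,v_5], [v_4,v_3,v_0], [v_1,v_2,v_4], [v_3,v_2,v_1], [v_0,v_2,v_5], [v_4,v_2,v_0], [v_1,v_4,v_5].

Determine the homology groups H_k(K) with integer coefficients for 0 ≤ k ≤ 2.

H_0 = Z,  H_1 = Z_2,  H_2 = 0.

K has 6 vertices, 15 edges, 10 triangles.
rank ∂_0 = 0, rank ∂_1 = 5 ⇒ b_0 = 6 − 0 − 5 = 1; all invariant factors of ∂_1 are 1 so no torsion. So H_0 ≅ Z.
rank ∂_1 = 5, rank ∂_2 = 10 ⇒ b_1 = 15 − 5 − 10 = 0; ∂_2 has invariant factor(s) [2] giving torsion. So H_1 ≅ Z_2.
rank ∂_2 = 10, rank ∂_3 = 0 ⇒ b_2 = 10 − 10 − 0 = 0. So H_2 ≅ 0.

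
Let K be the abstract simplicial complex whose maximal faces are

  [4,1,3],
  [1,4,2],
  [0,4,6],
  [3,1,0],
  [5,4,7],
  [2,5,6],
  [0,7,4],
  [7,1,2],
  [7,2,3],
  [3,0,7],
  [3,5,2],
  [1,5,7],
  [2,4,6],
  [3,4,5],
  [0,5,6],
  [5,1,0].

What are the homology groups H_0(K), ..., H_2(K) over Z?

H_0 = Z,  H_1 = Z^2,  H_2 = Z.

Order the vertices as 0 < 1 < 2 < 3 < 4 < 5 < 6 < 7. Listing each simplex with vertices in this order, K has dimension 2 with simplices:

  0-simplices (8): [0], [1], [2], [3], [4], [5], [6], [7]
  1-simplices (24): (24 of them)
  2-simplices (16): [0,1,3], [0,1,5], [0,3,7], [0,4,6], [0,4,7], [0,5,6], [1,2,4], [1,2,7], [1,3,4], [1,5,7], [2,3,5], [2,3,7], [2,4,6], [2,5,6], [3,4,5], [4,5,7]

Hence C_0 ≅ Z^8, C_1 ≅ Z^24, C_2 ≅ Z^16.

The boundary map ∂_1: C_1 → C_0 sends each edge [p,q] (with p < q) to q − p. For instance
  ∂[1,4] = [4] − [1].
This gives a 8×24 integer matrix of rank 7; reducing to Smith normal form yields diagonal entries (1,1,1,1,1,1,1).

∂_2: C_2 → C_1 maps a triangle to the signed sum of its edges. For instance
  ∂[0,1,3] = [1,3] − [0,3] + [0,1],
  ∂[0,4,6] = [4,6] − [0,6] + [0,4].
The resulting 24×16 matrix has rank 15, and its Smith normal form has invariant factors (1,1,1,1,1,1,1,1,1,1,1,1,1,1,1).

From H_k ≅ ker(∂_k) / im(∂_{k+1}) we obtain:

  H_0: rank C_0 − rank ∂_1 = 8 − 7 = 1, and the invariant factors of ∂_1 are all 1, so H_0 = Z.
  H_1: rank ker ∂_1 − rank ∂_2 = (24 − 7) − 15 = 2, and the invariant factors of ∂_2 are all 1, so H_1 = Z^2.
  H_2: rank ker ∂_2 − rank ∂_3 = (16 − 15) − 0 = 1, and there is no ∂_3, so H_2 = Z.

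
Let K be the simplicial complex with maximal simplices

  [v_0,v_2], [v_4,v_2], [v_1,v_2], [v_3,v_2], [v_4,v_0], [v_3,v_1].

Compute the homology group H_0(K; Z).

H_0 = Z.

K has 5 vertices, 6 edges.
rank ∂_0 = 0, rank ∂_1 = 4 ⇒ b_0 = 5 − 0 − 4 = 1; all invariant factors of ∂_1 are 1 so no torsion. So H_0 = Z.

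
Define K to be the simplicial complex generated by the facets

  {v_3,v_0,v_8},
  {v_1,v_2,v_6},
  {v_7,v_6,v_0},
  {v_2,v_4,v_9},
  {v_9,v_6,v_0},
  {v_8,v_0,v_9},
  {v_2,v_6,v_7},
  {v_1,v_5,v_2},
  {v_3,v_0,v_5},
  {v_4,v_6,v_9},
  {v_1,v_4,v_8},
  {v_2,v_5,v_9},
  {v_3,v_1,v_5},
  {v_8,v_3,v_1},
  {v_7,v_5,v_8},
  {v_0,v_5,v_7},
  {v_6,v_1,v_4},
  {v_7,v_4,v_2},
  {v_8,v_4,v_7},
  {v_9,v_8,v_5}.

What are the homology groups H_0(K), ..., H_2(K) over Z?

Fix the vertex order v_0 < v_1 < v_2 < v_3 < v_4 < v_5 < v_6 < v_7 < v_8 < v_9 and write every simplex with vertices in increasing order. Then dim K = 2 and the simplices of K are:

  0-simplices (10): [v_0], [v_1], [v_2], [v_3], [v_4], [v_5], [v_6], [v_7], [v_8], [v_9]
  1-simplices (30): (30 of them)
  2-simplices (20): (20 of them)

Hence C_0 ≅ Z^10, C_1 ≅ Z^30, C_2 ≅ Z^20.

Boundary ∂_1: C_1 → C_0 sends each edge [p,q] (with p < q) to q − p.
The resulting 10×30 matrix has rank 9, and its Smith normal form has invariant factors (1,1,1,1,1,1,1,1,1).

The boundary map ∂_2: C_2 → C_1 acts by ∂[p,q,r] = [q,r] − [p,r] + [p,q]. For instance
  ∂[v_2,v_4,v_9] = [v_4,v_9] − [v_2,v_9] + [v_2,v_4],
  ∂[v_1,v_2,v_6] = [v_2,v_6] − [v_1,v_6] + [v_1,v_2].
As a 30×20 matrix over Z this has rank 20, with invariant factors (1,1,1,1,1,1,1,1,1,1,1,1,1,1,1,1,1,1,1,2).

Now H_k = ker ∂_k / im ∂_{k+1}, so:

  H_0: rank C_0 − rank ∂_1 = 10 − 9 = 1, and the invariant factors of ∂_1 are all 1, so H_0 = Z.
  H_1: rank ker ∂_1 − rank ∂_2 = (30 − 9) − 20 = 1, and ∂_2 has invariant factor 2 > 1, so H_1 = Z ⊕ Z/2Z.
  H_2: rank ker ∂_2 − rank ∂_3 = (20 − 20) − 0 = 0, and there is no ∂_3, so H_2 = 0.

As a check, the Euler characteristic is 10 − 30 + 20 = 0, which agrees with 1 − 1 + 0 = 0.

H_0 ≅ Z,  H_1 ≅ Z ⊕ Z/2Z,  H_2 = 0.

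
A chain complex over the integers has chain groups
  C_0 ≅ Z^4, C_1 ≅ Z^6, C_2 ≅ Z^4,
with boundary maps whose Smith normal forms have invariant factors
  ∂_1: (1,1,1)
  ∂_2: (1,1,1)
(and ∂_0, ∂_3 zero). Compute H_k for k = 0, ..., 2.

H_0 = Z,  H_1 = 0,  H_2 = Z.

H_0: b_0 = 4 − 0 − 3 = 1; torsion from ∂_1 factors > 1: none. So H_0 = Z.
H_1: b_1 = 6 − 3 − 3 = 0; torsion from ∂_2 factors > 1: none. So H_1 = 0.
H_2: b_2 = 4 − 3 − 0 = 1; torsion from ∂_3 factors > 1: none. So H_2 = Z.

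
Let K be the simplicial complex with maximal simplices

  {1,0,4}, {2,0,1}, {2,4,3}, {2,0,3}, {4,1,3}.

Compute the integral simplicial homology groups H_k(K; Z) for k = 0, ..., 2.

We work with the vertex ordering 0 < 1 < 2 < 3 < 4. The simplices of K, each written with vertices in increasing order, are:

  0-simplices (5): [0], [1], [2], [3], [4]
  1-simplices (10): [0,1], [0,2], [0,3], [0,4], [1,2], [1,3], [1,4], [2,3], [2,4], [3,4]
  2-simplices (5): [0,1,2], [0,1,4], [0,2,3], [1,3,4], [2,3,4]

giving chain groups C_0 ≅ Z^5, C_1 ≅ Z^10, C_2 ≅ Z^5.

Boundary ∂_1: C_1 → C_0 maps an edge to its endpoints' difference, ∂[p,q] = q − p.
The resulting 5×10 matrix has rank 4, and its Smith normal form has invariant factors (1,1,1,1).

∂_2: C_2 → C_1 maps a triangle to the signed sum of its edges. For instance
  ∂[0,1,2] = [1,2] − [0,2] + [0,1],
  ∂[0,1,4] = [1,4] − [0,4] + [0,1].
The 10×5 boundary matrix has rank 5 and Smith normal form diag(1,1,1,1,1).

Computing H_k = (kernel of ∂_k) / (image of ∂_{k+1}):

  H_0: rank C_0 − rank ∂_1 = 5 − 4 = 1, and the invariant factors of ∂_1 are all 1, so H_0 = Z.
  H_1: rank ker ∂_1 − rank ∂_2 = (10 − 4) − 5 = 1, and the invariant factors of ∂_2 are all 1, so H_1 = Z.
  H_2: rank ker ∂_2 − rank ∂_3 = (5 − 5) − 0 = 0, and there is no ∂_3, so H_2 = 0.

H_0 = Z,  H_1 = Z,  H_2 = 0.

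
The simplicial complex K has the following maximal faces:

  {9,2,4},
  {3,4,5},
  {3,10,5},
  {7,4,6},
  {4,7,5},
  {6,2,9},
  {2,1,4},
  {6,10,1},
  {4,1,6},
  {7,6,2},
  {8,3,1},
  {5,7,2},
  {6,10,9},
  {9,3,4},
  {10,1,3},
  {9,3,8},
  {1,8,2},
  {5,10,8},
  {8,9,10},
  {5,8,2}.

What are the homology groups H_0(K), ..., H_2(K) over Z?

We work with the vertex ordering 1 < 2 < 3 < 4 < 5 < 6 < 7 < 8 < 9 < 10. The simplices of K, each written with vertices in increasing order, are:

  0-simplices (10): [1], [2], [3], [4], [5], [6], [7], [8], [9], [10]
  1-simplices (30): (30 of them)
  2-simplices (20): (20 of them)

so the chain groups are C_0 ≅ Z^10, C_1 ≅ Z^30, C_2 ≅ Z^20.

Boundary ∂_1: C_1 → C_0 sends each edge [p,q] (with p < q) to q − p.
The 10×30 boundary matrix has rank 9 and Smith normal form diag(1,1,1,1,1,1,1,1,1).

Boundary ∂_2: C_2 → C_1 acts by ∂[p,q,r] = [q,r] − [p,r] + [p,q]. For instance
  ∂[1,2,8] = [2,8] − [1,8] + [1,2],
  ∂[1,2,4] = [2,4] − [1,4] + [1,2].
The 30×20 boundary matrix has rank 20 and Smith normal form diag(1,1,1,1,1,1,1,1,1,1,1,1,1,1,1,1,1,1,1,2).

Now H_k = ker ∂_k / im ∂_{k+1}, so:

  H_0: rank C_0 − rank ∂_1 = 10 − 9 = 1, and the invariant factors of ∂_1 are all 1, so H_0 = Z.
  H_1: rank ker ∂_1 − rank ∂_2 = (30 − 9) − 20 = 1, and ∂_2 has invariant factor 2 > 1, so H_1 = Z × Z/2.
  H_2: rank ker ∂_2 − rank ∂_3 = (20 − 20) − 0 = 0, and there is no ∂_3, so H_2 = 0.

As a check, the Euler characteristic is 10 − 30 + 20 = 0, which agrees with 1 − 1 + 0 = 0.

H_0 = Z,  H_1 = Z × Z/2,  H_2 = 0.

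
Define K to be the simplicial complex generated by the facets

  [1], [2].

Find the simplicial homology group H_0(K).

K has 2 vertices.
rank ∂_0 = 0, rank ∂_1 = 0 ⇒ b_0 = 2 − 0 − 0 = 2. So H_0 ≅ Z^2.

H_0 ≅ Z^2.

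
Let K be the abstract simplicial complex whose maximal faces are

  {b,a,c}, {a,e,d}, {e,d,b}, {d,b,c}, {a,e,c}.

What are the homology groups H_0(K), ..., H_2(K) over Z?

H_0 ≅ Z,  H_1 ≅ Z,  H_2 = 0.

Order the vertices as a < b < c < d < e. Listing each simplex with vertices in this order, K has dimension 2 with simplices:

  0-simplices (5): a, b, c, d, e
  1-simplices (10): ab, ac, ad, ae, bc, bd, be, cd, ce, de
  2-simplices (5): abc, ace, ade, bcd, bde

so the chain groups are C_0 ≅ Z^5, C_1 ≅ Z^10, C_2 ≅ Z^5.

The boundary map ∂_1: C_1 → C_0 is given by ∂[p,q] = [q] − [p]. For instance
  ∂ad = d − a.
As a 5×10 matrix over Z this has rank 4, with invariant factors (1,1,1,1).

Boundary ∂_2: C_2 → C_1 acts by ∂[p,q,r] = [q,r] − [p,r] + [p,q]. For instance
  ∂ace = ce − ae + ac,
  ∂abc = bc − ac + ab.
This gives a 10×5 integer matrix of rank 5; reducing to Smith normal form yields diagonal entries (1,1,1,1,1).

Now H_k = ker ∂_k / im ∂_{k+1}, so:

  H_0: rank C_0 − rank ∂_1 = 5 − 4 = 1, and the invariant factors of ∂_1 are all 1, so H_0 ≅ Z.
  H_1: rank ker ∂_1 − rank ∂_2 = (10 − 4) − 5 = 1, and the invariant factors of ∂_2 are all 1, so H_1 ≅ Z.
  H_2: rank ker ∂_2 − rank ∂_3 = (5 − 5) − 0 = 0, and there is no ∂_3, so H_2 ≅ 0.

As a check, the Euler characteristic is 5 − 10 + 5 = 0, which agrees with 1 − 1 + 0 = 0.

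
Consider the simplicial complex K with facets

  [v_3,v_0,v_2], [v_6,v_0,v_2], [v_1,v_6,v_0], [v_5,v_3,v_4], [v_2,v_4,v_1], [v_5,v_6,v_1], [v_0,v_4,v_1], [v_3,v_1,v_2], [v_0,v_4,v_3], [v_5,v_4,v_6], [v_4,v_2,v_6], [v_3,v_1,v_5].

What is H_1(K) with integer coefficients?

Take the total order v_0 < v_1 < v_2 < v_3 < v_4 < v_5 < v_6 on the vertex set. Then K (dimension 2) consists of the simplices:

  0-simplices (7): [v_0], [v_1], [v_2], [v_3], [v_4], [v_5], [v_6]
  1-simplices (18): (18 of them)
  2-simplices (12): (12 of them)

Hence C_0 ≅ Z^7, C_1 ≅ Z^18, C_2 ≅ Z^12.

The boundary map ∂_1: C_1 → C_0 sends each edge [p,q] (with p < q) to q − p. For instance
  ∂[v_2,v_6] = [v_6] − [v_2].
The resulting 7×18 matrix has rank 6, and its Smith normal form has invariant factors (1,1,1,1,1,1).

∂_2: C_2 → C_1 sends each 2-simplex [p,q,r] to [q,r] − [p,r] + [p,q]. For instance
  ∂[v_3,v_4,v_5] = [v_4,v_5] − [v_3,v_5] + [v_3,v_4],
  ∂[v_1,v_2,v_4] = [v_2,v_4] − [v_1,v_4] + [v_1,v_2].
The resulting 18×12 matrix has rank 12, and its Smith normal form has invariant factors (1,1,1,1,1,1,1,1,1,1,1,2).

From H_k ≅ ker(∂_k) / im(∂_{k+1}) we obtain:

  H_1: rank ker ∂_1 − rank ∂_2 = (18 − 6) − 12 = 0, and ∂_2 has invariant factor 2 > 1, so H_1 ≅ Z/2.

H_1 ≅ Z/2.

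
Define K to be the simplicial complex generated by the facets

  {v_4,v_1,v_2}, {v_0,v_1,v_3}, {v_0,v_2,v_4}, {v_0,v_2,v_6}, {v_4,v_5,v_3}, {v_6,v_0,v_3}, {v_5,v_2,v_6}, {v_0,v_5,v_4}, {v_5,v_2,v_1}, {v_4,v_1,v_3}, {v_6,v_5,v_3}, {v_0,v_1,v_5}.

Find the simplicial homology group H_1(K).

We work with the vertex ordering v_0 < v_1 < v_2 < v_3 < v_4 < v_5 < v_6. The simplices of K, each written with vertices in increasing order, are:

  0-simplices (7): [v_0], [v_1], [v_2], [v_3], [v_4], [v_5], [v_6]
  1-simplices (18): (18 of them)
  2-simplices (12): (12 of them)

so the chain groups are C_0 ≅ Z^7, C_1 ≅ Z^18, C_2 ≅ Z^12.

∂_1: C_1 → C_0 sends each edge [p,q] (with p < q) to q − p. For instance
  ∂[v_0,v_2] = [v_2] − [v_0].
The resulting 7×18 matrix has rank 6, and its Smith normal form has invariant factors (1,1,1,1,1,1).

The boundary map ∂_2: C_2 → C_1 sends each 2-simplex [p,q,r] to [q,r] − [p,r] + [p,q]. For instance
  ∂[v_1,v_3,v_4] = [v_3,v_4] − [v_1,v_4] + [v_1,v_3],
  ∂[v_3,v_4,v_5] = [v_4,v_5] − [v_3,v_5] + [v_3,v_4].
As a 18×12 matrix over Z this has rank 12, with invariant factors (1,1,1,1,1,1,1,1,1,1,1,2).

From H_k ≅ ker(∂_k) / im(∂_{k+1}) we obtain:

  H_1: rank ker ∂_1 − rank ∂_2 = (18 − 6) − 12 = 0, and ∂_2 has invariant factor 2 > 1, so H_1 = Z/2Z.

(K is a triangulation of the real projective plane RP^2.)

H_1 ≅ Z/2Z.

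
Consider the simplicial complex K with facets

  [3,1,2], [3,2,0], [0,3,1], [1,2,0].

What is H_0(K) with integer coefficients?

H_0 ≅ Z.

Take the total order 0 < 1 < 2 < 3 on the vertex set. Then K (dimension 2) consists of the simplices:

  0-simplices (4): [0], [1], [2], [3]
  1-simplices (6): [0,1], [0,2], [0,3], [1,2], [1,3], [2,3]
  2-simplices (4): [0,1,2], [0,1,3], [0,2,3], [1,2,3]

so the chain groups are C_0 ≅ Z^4, C_1 ≅ Z^6, C_2 ≅ Z^4.

∂_1: C_1 → C_0 maps an edge to its endpoints' difference, ∂[p,q] = q − p.
As a 4×6 matrix over Z this has rank 3, with invariant factors (1,1,1).

The boundary map ∂_2: C_2 → C_1 sends each 2-simplex [p,q,r] to [q,r] − [p,r] + [p,q]. For instance
  ∂[0,1,3] = [1,3] − [0,3] + [0,1],
  ∂[0,2,3] = [2,3] − [0,3] + [0,2].
As a 6×4 matrix over Z this has rank 3, with invariant factors (1,1,1).

From H_k ≅ ker(∂_k) / im(∂_{k+1}) we obtain:

  H_0: rank C_0 − rank ∂_1 = 4 − 3 = 1, and the invariant factors of ∂_1 are all 1, so H_0 ≅ Z.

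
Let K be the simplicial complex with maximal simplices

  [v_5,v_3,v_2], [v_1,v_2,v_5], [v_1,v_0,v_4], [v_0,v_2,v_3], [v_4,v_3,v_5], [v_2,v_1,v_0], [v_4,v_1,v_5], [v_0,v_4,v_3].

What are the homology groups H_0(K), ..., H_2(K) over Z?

Take the total order v_0 < v_1 < v_2 < v_3 < v_4 < v_5 on the vertex set. Then K (dimension 2) consists of the simplices:

  0-simplices (6): [v_0], [v_1], [v_2], [v_3], [v_4], [v_5]
  1-simplices (12): [v_0,v_1], [v_0,v_2], [v_0,v_3], [v_0,v_4], [v_1,v_2], [v_1,v_4], [v_1,v_5], [v_2,v_3], [v_2,v_5], [v_3,v_4], [v_3,v_5], [v_4,v_5]
  2-simplices (8): [v_0,v_1,v_2], [v_0,v_1,v_4], [v_0,v_2,v_3], [v_0,v_3,v_4], [v_1,v_2,v_5], [v_1,v_4,v_5], [v_2,v_3,v_5], [v_3,v_4,v_5]

giving chain groups C_0 ≅ Z^6, C_1 ≅ Z^12, C_2 ≅ Z^8.

∂_1: C_1 → C_0 is given by ∂[p,q] = [q] − [p].
As a 6×12 matrix over Z this has rank 5, with invariant factors (1,1,1,1,1).

Boundary ∂_2: C_2 → C_1 sends each 2-simplex [p,q,r] to [q,r] − [p,r] + [p,q]. For instance
  ∂[v_0,v_1,v_2] = [v_1,v_2] − [v_0,v_2] + [v_0,v_1],
  ∂[v_0,v_2,v_3] = [v_2,v_3] − [v_0,v_3] + [v_0,v_2].
As a 12×8 matrix over Z this has rank 7, with invariant factors (1,1,1,1,1,1,1).

Reading off H_k = ker ∂_k / im ∂_{k+1}:

  H_0: rank C_0 − rank ∂_1 = 6 − 5 = 1, and the invariant factors of ∂_1 are all 1, so H_0 ≅ Z.
  H_1: rank ker ∂_1 − rank ∂_2 = (12 − 5) − 7 = 0, and the invariant factors of ∂_2 are all 1, so H_1 ≅ 0.
  H_2: rank ker ∂_2 − rank ∂_3 = (8 − 7) − 0 = 1, and there is no ∂_3, so H_2 ≅ Z.

As a check, the Euler characteristic is 6 − 12 + 8 = 2, which agrees with 1 − 0 + 1 = 2.
(K is a triangulation of the 2-sphere S^2.)

H_0 = Z,  H_1 = 0,  H_2 = Z.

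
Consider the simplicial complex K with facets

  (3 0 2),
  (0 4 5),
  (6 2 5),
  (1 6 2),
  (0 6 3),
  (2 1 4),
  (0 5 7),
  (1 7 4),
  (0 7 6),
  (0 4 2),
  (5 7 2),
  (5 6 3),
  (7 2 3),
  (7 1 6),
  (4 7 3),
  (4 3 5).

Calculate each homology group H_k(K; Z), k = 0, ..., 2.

H_0 ≅ Z,  H_1 ≅ Z^2,  H_2 ≅ Z.

Take the total order 0 < 1 < 2 < 3 < 4 < 5 < 6 < 7 on the vertex set. Then K (dimension 2) consists of the simplices:

  0-simplices (8): [0], [1], [2], [3], [4], [5], [6], [7]
  1-simplices (24): (24 of them)
  2-simplices (16): [0,2,3], [0,2,4], [0,3,6], [0,4,5], [0,5,7], [0,6,7], [1,2,4], [1,2,6], [1,4,7], [1,6,7], [2,3,7], [2,5,6], [2,5,7], [3,4,5], [3,4,7], [3,5,6]

Hence C_0 ≅ Z^8, C_1 ≅ Z^24, C_2 ≅ Z^16.

Boundary ∂_1: C_1 → C_0 is given by ∂[p,q] = [q] − [p]. For instance
  ∂[4,5] = [5] − [4].
The 8×24 boundary matrix has rank 7 and Smith normal form diag(1,1,1,1,1,1,1).

The boundary map ∂_2: C_2 → C_1 sends each 2-simplex [p,q,r] to [q,r] − [p,r] + [p,q]. For instance
  ∂[0,4,5] = [4,5] − [0,5] + [0,4],
  ∂[1,4,7] = [4,7] − [1,7] + [1,4].
The 24×16 boundary matrix has rank 15 and Smith normal form diag(1,1,1,1,1,1,1,1,1,1,1,1,1,1,1).

Computing H_k = (kernel of ∂_k) / (image of ∂_{k+1}):

  H_0: rank C_0 − rank ∂_1 = 8 − 7 = 1, and the invariant factors of ∂_1 are all 1, so H_0 ≅ Z.
  H_1: rank ker ∂_1 − rank ∂_2 = (24 − 7) − 15 = 2, and the invariant factors of ∂_2 are all 1, so H_1 ≅ Z^2.
  H_2: rank ker ∂_2 − rank ∂_3 = (16 − 15) − 0 = 1, and there is no ∂_3, so H_2 ≅ Z.

As a check, the Euler characteristic is 8 − 24 + 16 = 0, which agrees with 1 − 2 + 1 = 0.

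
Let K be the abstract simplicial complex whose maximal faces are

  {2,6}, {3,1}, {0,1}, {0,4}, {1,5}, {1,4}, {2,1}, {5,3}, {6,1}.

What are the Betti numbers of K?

b_0 = 1, b_1 = 3.

We work with the vertex ordering 0 < 1 < 2 < 3 < 4 < 5 < 6. The simplices of K, each written with vertices in increasing order, are:

  0-simplices (7): [0], [1], [2], [3], [4], [5], [6]
  1-simplices (9): [0,1], [0,4], [1,2], [1,3], [1,4], [1,5], [1,6], [2,6], [3,5]

Hence C_0 ≅ Z^7, C_1 ≅ Z^9.

Boundary ∂_1: C_1 → C_0 is given by ∂[p,q] = [q] − [p].
As a 7×9 matrix over Z this has rank 6, with invariant factors (1,1,1,1,1,1).

From H_k ≅ ker(∂_k) / im(∂_{k+1}) we obtain:

  H_0: rank C_0 − rank ∂_1 = 7 − 6 = 1, and the invariant factors of ∂_1 are all 1, so H_0 ≅ Z.
  H_1: rank ker ∂_1 − rank ∂_2 = (9 − 6) − 0 = 3, and there is no ∂_2, so H_1 ≅ Z^3.

(K is a triangulation of a wedge of 3 circles.)

Hence the Betti numbers are b_0 = 1, b_1 = 3.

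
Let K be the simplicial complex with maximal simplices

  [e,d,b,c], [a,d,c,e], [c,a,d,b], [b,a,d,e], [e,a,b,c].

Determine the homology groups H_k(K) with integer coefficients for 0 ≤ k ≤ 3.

H_0 = Z,  H_1 = 0,  H_2 = 0,  H_3 = Z.

Fix the vertex order a < b < c < d < e and write every simplex with vertices in increasing order. Then dim K = 3 and the simplices of K are:

  0-simplices (5): a, b, c, d, e
  1-simplices (10): ab, ac, ad, ae, bc, bd, be, cd, ce, de
  2-simplices (10): abc, abd, abe, acd, ace, ade, bcd, bce, bde, cde
  3-simplices (5): abcd, abce, abde, acde, bcde

giving chain groups C_0 ≅ Z^5, C_1 ≅ Z^10, C_2 ≅ Z^10, C_3 ≅ Z^5.

The boundary map ∂_1: C_1 → C_0 maps an edge to its endpoints' difference, ∂[p,q] = q − p.
The 5×10 boundary matrix has rank 4 and Smith normal form diag(1,1,1,1).

Boundary ∂_2: C_2 → C_1 sends each 2-simplex [p,q,r] to [q,r] − [p,r] + [p,q]. For instance
  ∂abe = be − ae + ab,
  ∂bce = ce − be + bc.
The 10×10 boundary matrix has rank 6 and Smith normal form diag(1,1,1,1,1,1).

∂_3: C_3 → C_2 sends each 3-simplex σ to the alternating sum Σ_i (−1)^i (σ with its i-th vertex removed). For instance
  ∂acde = cde − ade + ace − acd,
  ∂abcd = bcd − acd + abd − abc.
This gives a 10×5 integer matrix of rank 4; reducing to Smith normal form yields diagonal entries (1,1,1,1).

Now H_k = ker ∂_k / im ∂_{k+1}, so:

  H_0: rank C_0 − rank ∂_1 = 5 − 4 = 1, and the invariant factors of ∂_1 are all 1, so H_0 ≅ Z.
  H_1: rank ker ∂_1 − rank ∂_2 = (10 − 4) − 6 = 0, and the invariant factors of ∂_2 are all 1, so H_1 ≅ 0.
  H_2: rank ker ∂_2 − rank ∂_3 = (10 − 6) − 4 = 0, and the invariant factors of ∂_3 are all 1, so H_2 ≅ 0.
  H_3: rank ker ∂_3 − rank ∂_4 = (5 − 4) − 0 = 1, and there is no ∂_4, so H_3 ≅ Z.

As a check, the Euler characteristic is 5 − 10 + 10 − 5 = 0, which agrees with 1 − 0 + 0 − 1 = 0.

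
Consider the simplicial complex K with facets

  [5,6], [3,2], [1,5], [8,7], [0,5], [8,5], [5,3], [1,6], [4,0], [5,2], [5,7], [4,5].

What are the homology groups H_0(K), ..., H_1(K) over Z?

Take the total order 0 < 1 < 2 < 3 < 4 < 5 < 6 < 7 < 8 on the vertex set. Then K (dimension 1) consists of the simplices:

  0-simplices (9): [0], [1], [2], [3], [4], [5], [6], [7], [8]
  1-simplices (12): [0,4], [0,5], [1,5], [1,6], [2,3], [2,5], [3,5], [4,5], [5,6], [5,7], [5,8], [7,8]

Hence C_0 ≅ Z^9, C_1 ≅ Z^12.

The boundary map ∂_1: C_1 → C_0 is given by ∂[p,q] = [q] − [p]. For instance
  ∂[1,5] = [5] − [1].
The 9×12 boundary matrix has rank 8 and Smith normal form diag(1,1,1,1,1,1,1,1).

Computing H_k = (kernel of ∂_k) / (image of ∂_{k+1}):

  H_0: rank C_0 − rank ∂_1 = 9 − 8 = 1, and the invariant factors of ∂_1 are all 1, so H_0 = Z.
  H_1: rank ker ∂_1 − rank ∂_2 = (12 − 8) − 0 = 4, and there is no ∂_2, so H_1 = Z^4.

(K is a triangulation of a wedge of 4 circles.)

H_0 = Z,  H_1 = Z^4.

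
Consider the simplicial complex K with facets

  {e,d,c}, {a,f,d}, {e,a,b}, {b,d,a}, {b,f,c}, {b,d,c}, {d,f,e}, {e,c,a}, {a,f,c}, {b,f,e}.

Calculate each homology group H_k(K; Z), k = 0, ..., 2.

H_0 = Z,  H_1 = Z/2,  H_2 = 0.

K has 6 vertices, 15 edges, 10 triangles.
rank ∂_0 = 0, rank ∂_1 = 5 ⇒ b_0 = 6 − 0 − 5 = 1; all invariant factors of ∂_1 are 1 so no torsion. So H_0 ≅ Z.
rank ∂_1 = 5, rank ∂_2 = 10 ⇒ b_1 = 15 − 5 − 10 = 0; ∂_2 has invariant factor(s) [2] giving torsion. So H_1 ≅ Z/2.
rank ∂_2 = 10, rank ∂_3 = 0 ⇒ b_2 = 10 − 10 − 0 = 0. So H_2 ≅ 0.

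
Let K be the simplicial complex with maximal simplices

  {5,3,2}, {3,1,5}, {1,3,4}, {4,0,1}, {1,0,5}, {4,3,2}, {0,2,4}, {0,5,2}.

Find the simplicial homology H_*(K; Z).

H_0 ≅ Z,  H_1 = 0,  H_2 ≅ Z.

Fix the vertex order 0 < 1 < 2 < 3 < 4 < 5 and write every simplex with vertices in increasing order. Then dim K = 2 and the simplices of K are:

  0-simplices (6): [0], [1], [2], [3], [4], [5]
  1-simplices (12): [0,1], [0,2], [0,4], [0,5], [1,3], [1,4], [1,5], [2,3], [2,4], [2,5], [3,4], [3,5]
  2-simplices (8): [0,1,4], [0,1,5], [0,2,4], [0,2,5], [1,3,4], [1,3,5], [2,3,4], [2,3,5]

Hence C_0 ≅ Z^6, C_1 ≅ Z^12, C_2 ≅ Z^8.

The boundary map ∂_1: C_1 → C_0 sends each edge [p,q] (with p < q) to q − p.
The 6×12 boundary matrix has rank 5 and Smith normal form diag(1,1,1,1,1).

Boundary ∂_2: C_2 → C_1 maps a triangle to the signed sum of its edges. For instance
  ∂[1,3,4] = [3,4] − [1,4] + [1,3],
  ∂[0,1,5] = [1,5] − [0,5] + [0,1].
The 12×8 boundary matrix has rank 7 and Smith normal form diag(1,1,1,1,1,1,1).

Reading off H_k = ker ∂_k / im ∂_{k+1}:

  H_0: rank C_0 − rank ∂_1 = 6 − 5 = 1, and the invariant factors of ∂_1 are all 1, so H_0 = Z.
  H_1: rank ker ∂_1 − rank ∂_2 = (12 − 5) − 7 = 0, and the invariant factors of ∂_2 are all 1, so H_1 = 0.
  H_2: rank ker ∂_2 − rank ∂_3 = (8 − 7) − 0 = 1, and there is no ∂_3, so H_2 = Z.

As a check, the Euler characteristic is 6 − 12 + 8 = 2, which agrees with 1 − 0 + 1 = 2.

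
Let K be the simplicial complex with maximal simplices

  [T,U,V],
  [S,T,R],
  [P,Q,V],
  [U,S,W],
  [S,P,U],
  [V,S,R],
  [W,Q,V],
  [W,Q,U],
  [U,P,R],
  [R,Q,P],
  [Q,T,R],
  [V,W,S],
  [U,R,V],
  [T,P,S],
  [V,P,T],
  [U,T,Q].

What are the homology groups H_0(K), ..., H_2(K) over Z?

H_0 = Z,  H_1 = Z^2,  H_2 = Z.

Fix the vertex order P < Q < R < S < T < U < V < W and write every simplex with vertices in increasing order. Then dim K = 2 and the simplices of K are:

  0-simplices (8): P, Q, R, S, T, U, V, W
  1-simplices (24): PQ, PR, PS, PT, PU, PV, QR, QT, QU, QV, QW, RS, RT, RU, RV, ST, SU, SV, SW, TU, TV, UV, UW, VW
  2-simplices (16): PQR, PQV, PRU, PST, PSU, PTV, QRT, QTU, QUW, QVW, RST, RSV, RUV, SUW, SVW, TUV

so the chain groups are C_0 ≅ Z^8, C_1 ≅ Z^24, C_2 ≅ Z^16.

∂_1: C_1 → C_0 sends each edge [p,q] (with p < q) to q − p.
As a 8×24 matrix over Z this has rank 7, with invariant factors (1,1,1,1,1,1,1).

Boundary ∂_2: C_2 → C_1 acts by ∂[p,q,r] = [q,r] − [p,r] + [p,q]. For instance
  ∂PQR = QR − PR + PQ,
  ∂QRT = RT − QT + QR.
The resulting 24×16 matrix has rank 15, and its Smith normal form has invariant factors (1,1,1,1,1,1,1,1,1,1,1,1,1,1,1).

From H_k ≅ ker(∂_k) / im(∂_{k+1}) we obtain:

  H_0: rank C_0 − rank ∂_1 = 8 − 7 = 1, and the invariant factors of ∂_1 are all 1, so H_0 = Z.
  H_1: rank ker ∂_1 − rank ∂_2 = (24 − 7) − 15 = 2, and the invariant factors of ∂_2 are all 1, so H_1 = Z^2.
  H_2: rank ker ∂_2 − rank ∂_3 = (16 − 15) − 0 = 1, and there is no ∂_3, so H_2 = Z.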